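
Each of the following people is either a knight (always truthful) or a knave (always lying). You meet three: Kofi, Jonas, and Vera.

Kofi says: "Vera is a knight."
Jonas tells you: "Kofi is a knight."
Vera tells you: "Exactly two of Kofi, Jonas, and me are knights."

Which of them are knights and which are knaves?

Kofi: knave, Jonas: knave, Vera: knave

Consider Kofi. Suppose Kofi is a knight.
Then no assignment of the remaining roles makes every statement match its speaker's type — contradiction.
So Kofi is a knave.
With that fixed, Jonas's statement is false, so Jonas is a knave.
With that fixed, Vera's statement is false, so Vera is a knave.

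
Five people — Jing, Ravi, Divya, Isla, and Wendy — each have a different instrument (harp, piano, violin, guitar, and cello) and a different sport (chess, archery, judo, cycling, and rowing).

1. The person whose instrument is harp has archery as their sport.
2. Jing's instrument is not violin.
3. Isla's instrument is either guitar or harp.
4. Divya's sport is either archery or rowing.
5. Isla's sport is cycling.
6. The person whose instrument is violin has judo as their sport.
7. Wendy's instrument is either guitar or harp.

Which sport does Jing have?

With clues 1–5, cycling is impossible for Jing's sport.
With clues 1–6, judo is impossible for Jing's sport.
With clues 1–7, archery and rowing are impossible for Jing's sport.
That leaves chess.

chess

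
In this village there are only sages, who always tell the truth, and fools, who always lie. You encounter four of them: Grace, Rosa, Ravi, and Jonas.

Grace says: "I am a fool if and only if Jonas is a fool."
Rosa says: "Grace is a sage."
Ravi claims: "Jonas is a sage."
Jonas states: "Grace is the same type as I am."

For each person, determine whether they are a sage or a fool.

Grace: sage, Rosa: sage, Ravi: sage, Jonas: sage

Consider Grace. Suppose Grace is a fool.
Then whichever role Jonas has, Jonas's statement has the wrong truth value — contradiction.
So Grace is a sage.
With that fixed, Rosa's statement is true, so Rosa is a sage.
Consider Ravi. Suppose Ravi is a fool.
Then no assignment of the remaining roles makes every statement match its speaker's type — contradiction.
So Ravi is a sage.
Consider Jonas. Suppose Jonas is a fool.
Then Grace's statement comes out false, contradicting Grace being a sage.
So Jonas is a sage.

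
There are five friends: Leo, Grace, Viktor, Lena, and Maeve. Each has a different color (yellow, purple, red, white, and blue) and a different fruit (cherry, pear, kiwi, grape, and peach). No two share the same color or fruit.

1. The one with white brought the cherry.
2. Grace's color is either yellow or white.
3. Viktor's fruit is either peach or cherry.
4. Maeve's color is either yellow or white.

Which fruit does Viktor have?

With clues 1–3, grape, kiwi, and pear are impossible for Viktor's fruit.
With clues 1–4, cherry is impossible for Viktor's fruit.
That leaves peach.

peach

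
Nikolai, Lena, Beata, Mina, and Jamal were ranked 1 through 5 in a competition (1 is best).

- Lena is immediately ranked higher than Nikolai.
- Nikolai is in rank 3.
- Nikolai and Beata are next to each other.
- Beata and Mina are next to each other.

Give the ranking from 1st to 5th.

Jamal, Lena, Nikolai, Beata, Mina

From clue 1: Nikolai is in {2,3,4,5}.
From clues 1–2: Lena → rank 2, Nikolai → rank 3.
From clues 1–3: Beata → rank 4.
From clues 1–4: Jamal → rank 1, Mina → rank 5.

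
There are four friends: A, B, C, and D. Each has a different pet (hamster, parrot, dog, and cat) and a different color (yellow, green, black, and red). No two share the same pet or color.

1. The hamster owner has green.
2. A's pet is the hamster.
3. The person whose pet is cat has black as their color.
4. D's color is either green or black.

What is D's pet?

cat

With clues 1–2, hamster is impossible for D's pet.
With clues 1–4, dog and parrot are impossible for D's pet.
That leaves cat.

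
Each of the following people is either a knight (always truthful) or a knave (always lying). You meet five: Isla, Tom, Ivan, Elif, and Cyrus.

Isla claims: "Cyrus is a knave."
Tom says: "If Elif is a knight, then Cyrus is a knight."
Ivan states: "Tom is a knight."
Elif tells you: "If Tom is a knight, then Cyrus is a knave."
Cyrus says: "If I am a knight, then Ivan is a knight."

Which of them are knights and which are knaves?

Consider Isla. Suppose Isla is a knight.
Then no assignment of the remaining roles makes every statement match its speaker's type — contradiction.
So Isla is a knave.
Consider Tom. Suppose Tom is a knave.
Then no assignment of the remaining roles makes every statement match its speaker's type — contradiction.
So Tom is a knight.
With that fixed, Ivan's statement is true, so Ivan is a knight.
With that fixed, Cyrus's statement is true, so Cyrus is a knight.
With that fixed, Elif's statement is false, so Elif is a knave.

Isla: knave, Tom: knight, Ivan: knight, Elif: knave, Cyrus: knight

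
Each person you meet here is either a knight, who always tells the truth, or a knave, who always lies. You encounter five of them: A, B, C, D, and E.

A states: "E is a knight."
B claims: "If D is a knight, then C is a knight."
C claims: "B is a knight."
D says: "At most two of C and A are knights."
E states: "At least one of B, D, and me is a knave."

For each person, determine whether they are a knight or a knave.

Regardless of anyone's role, D's statement is true, so D is a knight.
Consider A. Suppose A is a knave.
Then no assignment of the remaining roles makes every statement match its speaker's type — contradiction.
So A is a knight.
Consider B. Suppose B is a knight.
Then whichever role E has, E's statement has the wrong truth value — contradiction.
So B is a knave.
With that fixed, C's statement is false, so C is a knave.
With that fixed, E's statement is true, so E is a knight.

A: knight, B: knave, C: knave, D: knight, E: knight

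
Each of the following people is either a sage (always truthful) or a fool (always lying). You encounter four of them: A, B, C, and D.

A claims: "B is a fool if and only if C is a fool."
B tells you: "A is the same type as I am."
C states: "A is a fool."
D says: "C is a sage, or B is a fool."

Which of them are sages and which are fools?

Consider A. Suppose A is a fool.
Then whichever role B has, B's statement has the wrong truth value — contradiction.
So A is a sage.
With that fixed, C's statement is false, so C is a fool.
Consider B. Suppose B is a sage.
Then A's statement comes out false, contradicting A being a sage.
So B is a fool.
With that fixed, D's statement is true, so D is a sage.

A: sage, B: fool, C: fool, D: sage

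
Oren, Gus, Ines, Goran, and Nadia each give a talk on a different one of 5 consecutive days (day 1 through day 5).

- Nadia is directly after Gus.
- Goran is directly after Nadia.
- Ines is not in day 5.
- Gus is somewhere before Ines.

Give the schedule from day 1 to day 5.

Gus, Nadia, Goran, Ines, Oren

From clue 1: Gus is in {1,2,3,4}.
From clues 1–2: Gus is in {1,2,3}.
From clues 1–3: Oren is in {1,2,5}.
From clues 1–4: Gus → day 1, Nadia → day 2, Goran → day 3, Ines → day 4, Oren → day 5.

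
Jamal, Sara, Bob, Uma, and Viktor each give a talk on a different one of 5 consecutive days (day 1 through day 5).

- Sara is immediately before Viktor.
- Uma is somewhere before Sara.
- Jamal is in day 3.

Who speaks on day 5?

With clue 1, Sara is ruled out for day 5.
With clues 1–2, Uma is ruled out for day 5.
With clues 1–3, Bob and Jamal are ruled out for day 5.
So day 5 is Viktor.

Viktor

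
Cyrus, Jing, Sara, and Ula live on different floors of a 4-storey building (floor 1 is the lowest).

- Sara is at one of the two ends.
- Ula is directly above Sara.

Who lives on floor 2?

With clue 1, Sara is ruled out for floor 2.
With clues 1–2, Cyrus and Jing are ruled out for floor 2.
So floor 2 is Ula.

Ula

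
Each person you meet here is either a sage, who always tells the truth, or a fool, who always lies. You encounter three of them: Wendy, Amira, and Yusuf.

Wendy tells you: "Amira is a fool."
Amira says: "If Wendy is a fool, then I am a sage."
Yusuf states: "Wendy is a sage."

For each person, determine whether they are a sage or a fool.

Wendy: fool, Amira: sage, Yusuf: fool

Consider Wendy. Suppose Wendy is a sage.
Then no assignment of the remaining roles makes every statement match its speaker's type — contradiction.
So Wendy is a fool.
With that fixed, Yusuf's statement is false, so Yusuf is a fool.
Consider Amira. Suppose Amira is a fool.
Then Wendy's statement comes out true, contradicting Wendy being a fool.
So Amira is a sage.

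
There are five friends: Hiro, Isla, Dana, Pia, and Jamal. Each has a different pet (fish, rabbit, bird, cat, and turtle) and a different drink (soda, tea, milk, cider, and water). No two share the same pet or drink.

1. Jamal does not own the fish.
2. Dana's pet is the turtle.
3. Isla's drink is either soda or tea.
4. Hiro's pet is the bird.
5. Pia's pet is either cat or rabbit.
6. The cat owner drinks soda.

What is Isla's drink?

With clues 1–3, cider, milk, and water are impossible for Isla's drink.
With clues 1–6, soda is impossible for Isla's drink.
That leaves tea.

tea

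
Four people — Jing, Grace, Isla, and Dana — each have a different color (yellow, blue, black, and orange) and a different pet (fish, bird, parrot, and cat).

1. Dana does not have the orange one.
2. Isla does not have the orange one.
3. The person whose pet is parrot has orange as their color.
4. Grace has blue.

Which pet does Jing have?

With clues 1–4, bird, cat, and fish are impossible for Jing's pet.
That leaves parrot.

parrot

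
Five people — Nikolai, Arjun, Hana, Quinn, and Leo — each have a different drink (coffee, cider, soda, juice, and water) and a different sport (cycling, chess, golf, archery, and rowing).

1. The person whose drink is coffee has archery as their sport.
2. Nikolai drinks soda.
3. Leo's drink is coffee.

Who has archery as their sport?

With clues 1–2, Nikolai is impossible for the one with sport archery.
With clues 1–3, Arjun, Hana, and Quinn are impossible for the one with sport archery.
That leaves Leo.

Leo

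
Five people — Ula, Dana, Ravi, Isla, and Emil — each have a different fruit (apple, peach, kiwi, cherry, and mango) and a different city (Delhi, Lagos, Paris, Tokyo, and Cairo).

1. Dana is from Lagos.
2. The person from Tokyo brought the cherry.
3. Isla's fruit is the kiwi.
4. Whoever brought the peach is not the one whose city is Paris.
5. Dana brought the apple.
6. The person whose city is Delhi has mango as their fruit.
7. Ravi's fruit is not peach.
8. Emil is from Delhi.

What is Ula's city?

Cairo

Clue 1 rules out Lagos for Ula's city.
With clues 1–6, Paris is impossible for Ula's city.
With clues 1–8, Delhi and Tokyo are impossible for Ula's city.
That leaves Cairo.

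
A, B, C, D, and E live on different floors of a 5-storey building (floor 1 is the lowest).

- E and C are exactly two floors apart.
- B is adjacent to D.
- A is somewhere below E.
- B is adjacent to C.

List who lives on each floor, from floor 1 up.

From clues 1–2: A is in {2,4}.
From clues 1–4: D → floor 1, B → floor 2, C → floor 3, A → floor 4, E → floor 5.

D, B, C, A, E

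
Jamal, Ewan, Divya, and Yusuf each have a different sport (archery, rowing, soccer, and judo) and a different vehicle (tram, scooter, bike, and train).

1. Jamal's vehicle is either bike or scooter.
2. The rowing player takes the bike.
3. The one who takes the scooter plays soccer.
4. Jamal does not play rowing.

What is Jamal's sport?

soccer

With clues 1–3, archery and judo are impossible for Jamal's sport.
With clues 1–4, rowing is impossible for Jamal's sport.
That leaves soccer.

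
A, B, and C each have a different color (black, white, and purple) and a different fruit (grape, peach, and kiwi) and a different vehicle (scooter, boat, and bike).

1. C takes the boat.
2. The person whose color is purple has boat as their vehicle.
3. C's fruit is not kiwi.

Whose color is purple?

With clues 1–2, A and B are impossible for the one with color purple.
That leaves C.

C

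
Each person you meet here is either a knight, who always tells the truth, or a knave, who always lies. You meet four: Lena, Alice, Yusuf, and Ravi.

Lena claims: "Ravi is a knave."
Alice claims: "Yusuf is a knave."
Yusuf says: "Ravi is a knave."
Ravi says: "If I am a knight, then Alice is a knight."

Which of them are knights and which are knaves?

Lena: knave, Alice: knight, Yusuf: knave, Ravi: knight

Consider Lena. Suppose Lena is a knight.
Then no assignment of the remaining roles makes every statement match its speaker's type — contradiction.
So Lena is a knave.
Consider Alice. Suppose Alice is a knave.
Then whichever role Ravi has, Ravi's statement has the wrong truth value — contradiction.
So Alice is a knight.
With that fixed, Ravi's statement is true, so Ravi is a knight.
With that fixed, Yusuf's statement is false, so Yusuf is a knave.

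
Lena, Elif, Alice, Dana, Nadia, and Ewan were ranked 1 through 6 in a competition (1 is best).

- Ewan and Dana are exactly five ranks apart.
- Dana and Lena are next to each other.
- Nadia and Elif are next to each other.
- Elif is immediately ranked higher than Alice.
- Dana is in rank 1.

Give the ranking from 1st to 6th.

From clue 1: Dana is in {1,6}.
From clues 1–2: Lena is in {2,5}.
From clues 1–5: Dana → rank 1, Lena → rank 2, Nadia → rank 3, Elif → rank 4, Alice → rank 5, Ewan → rank 6.

Dana, Lena, Nadia, Elif, Alice, Ewan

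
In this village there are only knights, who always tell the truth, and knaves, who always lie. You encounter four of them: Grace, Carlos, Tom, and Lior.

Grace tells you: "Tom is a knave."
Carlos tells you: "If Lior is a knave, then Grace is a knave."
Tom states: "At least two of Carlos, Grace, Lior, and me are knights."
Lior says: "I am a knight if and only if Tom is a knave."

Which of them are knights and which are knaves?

Grace: knight, Carlos: knave, Tom: knave, Lior: knave

Consider Grace. Suppose Grace is a knave.
Then no assignment of the remaining roles makes every statement match its speaker's type — contradiction.
So Grace is a knight.
Consider Carlos. Suppose Carlos is a knight.
Then no assignment of the remaining roles makes every statement match its speaker's type — contradiction.
So Carlos is a knave.
Consider Tom. Suppose Tom is a knight.
Then Grace's statement comes out false, contradicting Grace being a knight.
So Tom is a knave.
Consider Lior. Suppose Lior is a knight.
Then Carlos's statement comes out true, contradicting Carlos being a knave.
So Lior is a knave.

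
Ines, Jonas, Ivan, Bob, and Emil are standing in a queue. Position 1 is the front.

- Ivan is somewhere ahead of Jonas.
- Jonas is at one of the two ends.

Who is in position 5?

Jonas

With clue 1, Ivan is ruled out for position 5.
With clues 1–2, Bob, Emil, and Ines are ruled out for position 5.
So position 5 is Jonas.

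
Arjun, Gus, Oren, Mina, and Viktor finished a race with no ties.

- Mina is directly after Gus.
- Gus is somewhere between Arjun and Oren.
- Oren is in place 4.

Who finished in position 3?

Mina

With clues 1–2, Arjun, Oren, and Viktor are ruled out for place 3.
With clues 1–3, Gus is ruled out for place 3.
So place 3 is Mina.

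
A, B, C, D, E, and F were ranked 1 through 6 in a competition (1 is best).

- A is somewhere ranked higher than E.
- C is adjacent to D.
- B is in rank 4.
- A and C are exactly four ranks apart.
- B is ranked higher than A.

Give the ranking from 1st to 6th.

From clue 1: A is in {1,2,3,4,5}.
From clues 1–3: B → rank 4.
From clues 1–4: A is in {1,2,5}.
From clues 1–5: C → rank 1, D → rank 2, F → rank 3, A → rank 5, E → rank 6.

C, D, F, B, A, E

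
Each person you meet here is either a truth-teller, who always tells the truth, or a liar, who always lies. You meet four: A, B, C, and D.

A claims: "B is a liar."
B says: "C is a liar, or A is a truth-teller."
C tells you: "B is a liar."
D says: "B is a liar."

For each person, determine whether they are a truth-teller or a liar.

Consider A. Suppose A is a truth-teller.
Then no assignment of the remaining roles makes every statement match its speaker's type — contradiction.
So A is a liar.
Consider B. Suppose B is a liar.
Then A's statement comes out true, contradicting A being a liar.
So B is a truth-teller.
With that fixed, C's statement is false, so C is a liar.
With that fixed, D's statement is false, so D is a liar.

A: liar, B: truth-teller, C: liar, D: liar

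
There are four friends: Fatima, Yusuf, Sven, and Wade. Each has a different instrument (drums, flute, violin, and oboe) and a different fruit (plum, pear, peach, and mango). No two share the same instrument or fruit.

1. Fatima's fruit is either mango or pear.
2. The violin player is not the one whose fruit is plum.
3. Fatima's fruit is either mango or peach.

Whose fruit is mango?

Fatima

With clues 1–3, Sven, Wade, and Yusuf are impossible for the one with fruit mango.
That leaves Fatima.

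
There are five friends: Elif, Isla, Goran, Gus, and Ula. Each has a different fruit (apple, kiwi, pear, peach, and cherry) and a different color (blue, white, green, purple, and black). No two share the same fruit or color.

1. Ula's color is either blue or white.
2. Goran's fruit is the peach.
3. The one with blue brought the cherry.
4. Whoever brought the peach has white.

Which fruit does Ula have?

With clues 1–2, peach is impossible for Ula's fruit.
With clues 1–4, apple, kiwi, and pear are impossible for Ula's fruit.
That leaves cherry.

cherry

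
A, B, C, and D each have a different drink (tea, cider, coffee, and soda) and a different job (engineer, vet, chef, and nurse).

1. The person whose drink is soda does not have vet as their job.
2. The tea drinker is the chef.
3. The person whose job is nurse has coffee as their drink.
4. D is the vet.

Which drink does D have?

cider

With clues 1–4, coffee, soda, and tea are impossible for D's drink.
That leaves cider.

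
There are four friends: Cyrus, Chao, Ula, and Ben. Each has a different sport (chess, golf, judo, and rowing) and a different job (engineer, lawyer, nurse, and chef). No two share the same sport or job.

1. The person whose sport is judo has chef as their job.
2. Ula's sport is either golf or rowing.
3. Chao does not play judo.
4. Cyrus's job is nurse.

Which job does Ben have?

With clues 1–4, engineer, lawyer, and nurse are impossible for Ben's job.
That leaves chef.

chef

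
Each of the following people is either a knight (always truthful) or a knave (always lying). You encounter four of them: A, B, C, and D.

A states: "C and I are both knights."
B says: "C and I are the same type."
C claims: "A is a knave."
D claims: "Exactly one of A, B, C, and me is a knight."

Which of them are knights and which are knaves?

Consider A. Suppose A is a knight.
Then no assignment of the remaining roles makes every statement match its speaker's type — contradiction.
So A is a knave.
With that fixed, C's statement is true, so C is a knight.
Consider B. Suppose B is a knave.
Then whichever role D has, D's statement has the wrong truth value — contradiction.
So B is a knight.
With that fixed, D's statement is false, so D is a knave.

A: knave, B: knight, C: knight, D: knave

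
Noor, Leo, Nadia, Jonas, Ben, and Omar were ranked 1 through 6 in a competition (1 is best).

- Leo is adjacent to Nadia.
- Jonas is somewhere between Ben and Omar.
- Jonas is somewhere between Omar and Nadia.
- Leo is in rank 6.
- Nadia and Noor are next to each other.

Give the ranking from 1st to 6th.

From clues 1–2: Jonas is in {2,3,4,5}.
From clues 1–4: Nadia → rank 5, Leo → rank 6.
From clues 1–5: Omar → rank 1, Jonas → rank 2, Ben → rank 3, Noor → rank 4.

Omar, Jonas, Ben, Noor, Nadia, Leo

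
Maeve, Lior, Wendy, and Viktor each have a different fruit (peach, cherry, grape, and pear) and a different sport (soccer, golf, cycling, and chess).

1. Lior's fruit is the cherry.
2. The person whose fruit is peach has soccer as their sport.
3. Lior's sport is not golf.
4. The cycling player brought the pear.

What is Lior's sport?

chess

With clues 1–2, soccer is impossible for Lior's sport.
With clues 1–3, golf is impossible for Lior's sport.
With clues 1–4, cycling is impossible for Lior's sport.
That leaves chess.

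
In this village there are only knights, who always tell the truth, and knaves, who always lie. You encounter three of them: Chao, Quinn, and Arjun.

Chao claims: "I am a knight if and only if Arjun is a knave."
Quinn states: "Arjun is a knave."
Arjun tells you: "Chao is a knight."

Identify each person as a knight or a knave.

Chao: knave, Quinn: knight, Arjun: knave

Consider Chao. Suppose Chao is a knight.
Then no assignment of the remaining roles makes every statement match its speaker's type — contradiction.
So Chao is a knave.
With that fixed, Arjun's statement is false, so Arjun is a knave.
With that fixed, Quinn's statement is true, so Quinn is a knight.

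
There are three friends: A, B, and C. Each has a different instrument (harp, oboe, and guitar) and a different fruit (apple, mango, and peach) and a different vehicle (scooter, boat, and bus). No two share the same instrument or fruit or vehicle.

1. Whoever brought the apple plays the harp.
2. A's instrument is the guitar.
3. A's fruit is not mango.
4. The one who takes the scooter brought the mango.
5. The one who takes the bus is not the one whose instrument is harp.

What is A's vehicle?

bus

With clues 1–4, scooter is impossible for A's vehicle.
With clues 1–5, boat is impossible for A's vehicle.
That leaves bus.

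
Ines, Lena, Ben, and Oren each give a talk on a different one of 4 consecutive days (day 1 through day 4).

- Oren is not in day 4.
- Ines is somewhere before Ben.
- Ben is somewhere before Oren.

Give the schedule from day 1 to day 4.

From clue 1: Oren is in {1,2,3}.
From clues 1–2: Ines is in {1,2,3}.
From clues 1–3: Ines → day 1, Ben → day 2, Oren → day 3, Lena → day 4.

Ines, Ben, Oren, Lena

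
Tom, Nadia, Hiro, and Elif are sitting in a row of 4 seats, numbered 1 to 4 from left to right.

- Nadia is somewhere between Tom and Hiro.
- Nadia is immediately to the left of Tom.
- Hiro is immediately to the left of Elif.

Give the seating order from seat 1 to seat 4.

From clue 1: Nadia is in {2,3}.
From clues 1–2: Tom is in {3,4}.
From clues 1–3: Hiro → seat 1, Elif → seat 2, Nadia → seat 3, Tom → seat 4.

Hiro, Elif, Nadia, Tom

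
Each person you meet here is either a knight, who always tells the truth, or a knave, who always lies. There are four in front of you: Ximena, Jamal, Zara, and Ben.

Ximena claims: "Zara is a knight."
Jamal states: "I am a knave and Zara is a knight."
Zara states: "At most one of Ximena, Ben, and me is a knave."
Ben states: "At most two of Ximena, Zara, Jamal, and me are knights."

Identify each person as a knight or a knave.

Consider Ximena. Suppose Ximena is a knight.
Then no assignment of the remaining roles makes every statement match its speaker's type — contradiction.
So Ximena is a knave.
Consider Jamal. Suppose Jamal is a knight.
Then Jamal's own statement would have to be true, but it can't be — contradiction.
So Jamal is a knave.
With that fixed, Ben's statement is true, so Ben is a knight.
Consider Zara. Suppose Zara is a knight.
Then Ximena's statement comes out true, contradicting Ximena being a knave.
So Zara is a knave.

Ximena: knave, Jamal: knave, Zara: knave, Ben: knight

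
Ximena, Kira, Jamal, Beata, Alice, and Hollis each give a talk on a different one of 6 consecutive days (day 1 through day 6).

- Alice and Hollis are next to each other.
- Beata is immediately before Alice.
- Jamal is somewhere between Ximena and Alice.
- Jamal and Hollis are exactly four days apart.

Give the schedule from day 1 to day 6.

From clues 1–2: Beata is in {1,2,3,4}.
From clues 1–3: Ximena is in {1,2,5,6}.
From clues 1–4: Ximena → day 1, Jamal → day 2, Kira → day 3, Beata → day 4, Alice → day 5, Hollis → day 6.

Ximena, Jamal, Kira, Beata, Alice, Hollis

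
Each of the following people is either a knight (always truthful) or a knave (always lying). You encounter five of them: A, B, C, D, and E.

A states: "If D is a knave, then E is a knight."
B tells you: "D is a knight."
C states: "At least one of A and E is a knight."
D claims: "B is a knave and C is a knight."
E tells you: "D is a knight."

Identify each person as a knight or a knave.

A: knave, B: knave, C: knave, D: knave, E: knave

Consider A. Suppose A is a knight.
Then no assignment of the remaining roles makes every statement match its speaker's type — contradiction.
So A is a knave.
Consider B. Suppose B is a knight.
Then no assignment of the remaining roles makes every statement match its speaker's type — contradiction.
So B is a knave.
Consider C. Suppose C is a knight.
Then no assignment of the remaining roles makes every statement match its speaker's type — contradiction.
So C is a knave.
With that fixed, D's statement is false, so D is a knave.
With that fixed, E's statement is false, so E is a knave.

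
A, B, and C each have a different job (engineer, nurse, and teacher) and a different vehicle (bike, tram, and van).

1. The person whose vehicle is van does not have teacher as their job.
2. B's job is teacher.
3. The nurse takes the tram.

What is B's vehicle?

bike

With clues 1–2, van is impossible for B's vehicle.
With clues 1–3, tram is impossible for B's vehicle.
That leaves bike.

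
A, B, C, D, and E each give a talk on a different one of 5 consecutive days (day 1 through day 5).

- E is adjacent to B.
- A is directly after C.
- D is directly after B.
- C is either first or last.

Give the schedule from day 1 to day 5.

From clues 1–2: D is in {1,3,5}.
From clues 1–3: A is in {2,5}.
From clues 1–4: C → day 1, A → day 2, E → day 3, B → day 4, D → day 5.

C, A, E, B, D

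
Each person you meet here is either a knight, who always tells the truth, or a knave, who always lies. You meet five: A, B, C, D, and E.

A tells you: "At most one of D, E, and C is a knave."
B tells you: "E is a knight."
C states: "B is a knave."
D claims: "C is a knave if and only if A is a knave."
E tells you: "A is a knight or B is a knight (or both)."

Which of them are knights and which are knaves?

A: knave, B: knave, C: knight, D: knave, E: knave

Consider A. Suppose A is a knight.
Then no assignment of the remaining roles makes every statement match its speaker's type — contradiction.
So A is a knave.
Consider B. Suppose B is a knight.
Then no assignment of the remaining roles makes every statement match its speaker's type — contradiction.
So B is a knave.
With that fixed, C's statement is true, so C is a knight.
With that fixed, D's statement is false, so D is a knave.
With that fixed, E's statement is false, so E is a knave.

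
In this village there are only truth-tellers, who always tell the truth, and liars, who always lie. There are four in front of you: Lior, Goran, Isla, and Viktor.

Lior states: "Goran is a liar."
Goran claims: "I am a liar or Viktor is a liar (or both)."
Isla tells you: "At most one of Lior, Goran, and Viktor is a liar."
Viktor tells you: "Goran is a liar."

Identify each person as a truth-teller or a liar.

Lior: liar, Goran: truth-teller, Isla: liar, Viktor: liar

Consider Lior. Suppose Lior is a truth-teller.
Then no assignment of the remaining roles makes every statement match its speaker's type — contradiction.
So Lior is a liar.
Consider Goran. Suppose Goran is a liar.
Then Lior's statement comes out true, contradicting Lior being a liar.
So Goran is a truth-teller.
With that fixed, Viktor's statement is false, so Viktor is a liar.
With that fixed, Isla's statement is false, so Isla is a liar.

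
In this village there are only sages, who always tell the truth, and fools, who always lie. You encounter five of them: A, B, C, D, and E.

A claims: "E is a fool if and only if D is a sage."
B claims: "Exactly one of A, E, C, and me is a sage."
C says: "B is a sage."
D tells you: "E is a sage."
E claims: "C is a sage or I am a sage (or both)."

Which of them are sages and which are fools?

A: fool, B: fool, C: fool, D: fool, E: fool

Consider A. Suppose A is a sage.
Then no assignment of the remaining roles makes every statement match its speaker's type — contradiction.
So A is a fool.
Consider B. Suppose B is a sage.
Then no assignment of the remaining roles makes every statement match its speaker's type — contradiction.
So B is a fool.
With that fixed, C's statement is false, so C is a fool.
Consider D. Suppose D is a sage.
Then no assignment of the remaining roles makes every statement match its speaker's type — contradiction.
So D is a fool.
Consider E. Suppose E is a sage.
Then A's statement comes out true, contradicting A being a fool.
So E is a fool.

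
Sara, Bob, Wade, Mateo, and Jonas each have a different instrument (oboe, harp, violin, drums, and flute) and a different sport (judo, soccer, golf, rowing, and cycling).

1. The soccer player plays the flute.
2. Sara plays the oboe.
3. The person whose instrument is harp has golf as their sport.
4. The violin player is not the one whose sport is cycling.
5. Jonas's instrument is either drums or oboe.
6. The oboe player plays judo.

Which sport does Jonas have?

cycling

With clues 1–5, golf and soccer are impossible for Jonas's sport.
With clues 1–6, judo and rowing are impossible for Jonas's sport.
That leaves cycling.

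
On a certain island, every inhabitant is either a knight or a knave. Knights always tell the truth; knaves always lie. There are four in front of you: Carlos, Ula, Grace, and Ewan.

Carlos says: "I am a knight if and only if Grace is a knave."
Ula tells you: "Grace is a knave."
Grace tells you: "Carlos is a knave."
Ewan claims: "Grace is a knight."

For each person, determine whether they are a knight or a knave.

Consider Carlos. Suppose Carlos is a knave.
Then no assignment of the remaining roles makes every statement match its speaker's type — contradiction.
So Carlos is a knight.
With that fixed, Grace's statement is false, so Grace is a knave.
With that fixed, Ewan's statement is false, so Ewan is a knave.
With that fixed, Ula's statement is true, so Ula is a knight.

Carlos: knight, Ula: knight, Grace: knave, Ewan: knave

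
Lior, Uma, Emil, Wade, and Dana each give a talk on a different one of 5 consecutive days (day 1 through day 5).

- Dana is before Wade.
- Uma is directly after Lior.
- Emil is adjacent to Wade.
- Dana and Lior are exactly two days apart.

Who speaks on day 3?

Dana

With clues 1–3, Lior is ruled out for day 3.
With clues 1–4, Emil, Uma, and Wade are ruled out for day 3.
So day 3 is Dana.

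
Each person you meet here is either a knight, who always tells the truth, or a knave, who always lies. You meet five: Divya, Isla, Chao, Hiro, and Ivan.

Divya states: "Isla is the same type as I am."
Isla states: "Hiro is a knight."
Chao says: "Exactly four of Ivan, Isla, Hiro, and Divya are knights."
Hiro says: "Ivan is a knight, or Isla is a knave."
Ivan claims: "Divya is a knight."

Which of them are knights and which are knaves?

Divya: knight, Isla: knight, Chao: knight, Hiro: knight, Ivan: knight

Consider Divya. Suppose Divya is a knave.
Then no assignment of the remaining roles makes every statement match its speaker's type — contradiction.
So Divya is a knight.
With that fixed, Ivan's statement is true, so Ivan is a knight.
With that fixed, Hiro's statement is true, so Hiro is a knight.
With that fixed, Isla's statement is true, so Isla is a knight.
With that fixed, Chao's statement is true, so Chao is a knight.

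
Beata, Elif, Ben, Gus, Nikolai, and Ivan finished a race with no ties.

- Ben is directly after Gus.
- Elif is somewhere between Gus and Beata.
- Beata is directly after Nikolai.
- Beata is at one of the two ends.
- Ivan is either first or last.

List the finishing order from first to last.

From clue 1: Ben is in {2,3,4,5,6}.
From clues 1–2: Elif is in {2,3,4,5}.
From clues 1–3: Elif is in {3,4}.
From clues 1–4: Nikolai → place 5, Beata → place 6.
From clues 1–5: Ivan → place 1, Gus → place 2, Ben → place 3, Elif → place 4.

Ivan, Gus, Ben, Elif, Nikolai, Beata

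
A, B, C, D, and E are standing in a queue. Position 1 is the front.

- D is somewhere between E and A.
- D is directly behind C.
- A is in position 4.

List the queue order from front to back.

From clue 1: D is in {2,3,4}.
From clues 1–2: C is in {2,3}.
From clues 1–3: E → position 1, C → position 2, D → position 3, A → position 4, B → position 5.

E, C, D, A, B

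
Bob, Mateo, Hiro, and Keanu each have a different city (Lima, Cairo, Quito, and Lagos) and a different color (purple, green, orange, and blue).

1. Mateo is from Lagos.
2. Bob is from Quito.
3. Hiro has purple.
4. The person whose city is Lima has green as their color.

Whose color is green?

With clues 1–3, Hiro is impossible for the one with color green.
With clues 1–4, Bob and Mateo are impossible for the one with color green.
That leaves Keanu.

Keanu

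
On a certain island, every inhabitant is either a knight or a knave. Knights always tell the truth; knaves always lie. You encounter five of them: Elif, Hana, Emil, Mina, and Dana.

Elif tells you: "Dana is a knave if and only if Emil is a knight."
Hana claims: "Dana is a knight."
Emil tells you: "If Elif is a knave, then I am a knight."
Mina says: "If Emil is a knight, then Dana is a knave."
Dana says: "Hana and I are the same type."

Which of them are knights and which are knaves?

Consider Elif. Suppose Elif is a knight.
Then no assignment of the remaining roles makes every statement match its speaker's type — contradiction.
So Elif is a knave.
Consider Hana. Suppose Hana is a knave.
Then whichever role Dana has, Dana's statement has the wrong truth value — contradiction.
So Hana is a knight.
Consider Emil. Suppose Emil is a knave.
Then no assignment of the remaining roles makes every statement match its speaker's type — contradiction.
So Emil is a knight.
Consider Mina. Suppose Mina is a knight.
Then no assignment of the remaining roles makes every statement match its speaker's type — contradiction.
So Mina is a knave.
Consider Dana. Suppose Dana is a knave.
Then Elif's statement comes out true, contradicting Elif being a knave.
So Dana is a knight.

Elif: knave, Hana: knight, Emil: knight, Mina: knave, Dana: knight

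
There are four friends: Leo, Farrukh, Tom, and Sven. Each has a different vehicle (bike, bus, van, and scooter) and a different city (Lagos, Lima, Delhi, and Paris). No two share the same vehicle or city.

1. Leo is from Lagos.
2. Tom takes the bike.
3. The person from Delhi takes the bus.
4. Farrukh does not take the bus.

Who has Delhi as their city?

Clue 1 rules out Leo for the one with city Delhi.
With clues 1–3, Tom is impossible for the one with city Delhi.
With clues 1–4, Farrukh is impossible for the one with city Delhi.
That leaves Sven.

Sven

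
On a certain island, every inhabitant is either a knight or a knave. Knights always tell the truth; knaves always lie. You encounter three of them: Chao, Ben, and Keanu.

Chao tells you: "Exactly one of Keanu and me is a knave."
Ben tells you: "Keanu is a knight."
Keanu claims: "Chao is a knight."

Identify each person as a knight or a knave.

Consider Chao. Suppose Chao is a knight.
Then no assignment of the remaining roles makes every statement match its speaker's type — contradiction.
So Chao is a knave.
With that fixed, Keanu's statement is false, so Keanu is a knave.
With that fixed, Ben's statement is false, so Ben is a knave.

Chao: knave, Ben: knave, Keanu: knave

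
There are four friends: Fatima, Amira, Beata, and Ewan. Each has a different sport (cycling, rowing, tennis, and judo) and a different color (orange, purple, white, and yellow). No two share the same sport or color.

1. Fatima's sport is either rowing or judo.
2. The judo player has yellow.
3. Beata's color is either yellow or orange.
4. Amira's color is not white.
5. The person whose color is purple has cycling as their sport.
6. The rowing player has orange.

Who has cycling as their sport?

Amira

Clue 1 rules out Fatima for the one with sport cycling.
With clues 1–5, Beata is impossible for the one with sport cycling.
With clues 1–6, Ewan is impossible for the one with sport cycling.
That leaves Amira.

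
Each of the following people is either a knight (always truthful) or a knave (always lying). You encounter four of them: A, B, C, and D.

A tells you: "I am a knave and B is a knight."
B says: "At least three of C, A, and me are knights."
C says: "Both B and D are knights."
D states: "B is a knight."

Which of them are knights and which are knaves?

Consider A. Suppose A is a knight.
Then A's own statement would have to be true, but it can't be — contradiction.
So A is a knave.
With that fixed, B's statement is false, so B is a knave.
With that fixed, C's statement is false, so C is a knave.
With that fixed, D's statement is false, so D is a knave.

A: knave, B: knave, C: knave, D: knave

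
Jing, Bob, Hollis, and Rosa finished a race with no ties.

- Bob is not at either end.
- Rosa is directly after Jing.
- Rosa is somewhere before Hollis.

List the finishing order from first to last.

Jing, Rosa, Bob, Hollis

From clue 1: Bob is in {2,3}.
From clues 1–2: Jing is in {1,3}.
From clues 1–3: Jing → place 1, Rosa → place 2, Bob → place 3, Hollis → place 4.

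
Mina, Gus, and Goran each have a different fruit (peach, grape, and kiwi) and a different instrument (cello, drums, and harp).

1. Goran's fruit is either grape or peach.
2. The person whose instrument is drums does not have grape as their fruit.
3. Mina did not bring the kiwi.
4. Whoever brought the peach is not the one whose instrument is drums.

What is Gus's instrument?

With clues 1–4, cello and harp are impossible for Gus's instrument.
That leaves drums.

drums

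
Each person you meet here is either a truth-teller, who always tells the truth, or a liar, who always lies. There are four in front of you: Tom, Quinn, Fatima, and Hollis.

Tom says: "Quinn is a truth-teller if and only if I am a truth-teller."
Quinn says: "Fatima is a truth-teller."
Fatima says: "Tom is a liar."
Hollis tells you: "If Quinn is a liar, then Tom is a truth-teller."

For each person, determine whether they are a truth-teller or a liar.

Tom: liar, Quinn: truth-teller, Fatima: truth-teller, Hollis: truth-teller

Consider Tom. Suppose Tom is a truth-teller.
Then no assignment of the remaining roles makes every statement match its speaker's type — contradiction.
So Tom is a liar.
With that fixed, Fatima's statement is true, so Fatima is a truth-teller.
With that fixed, Quinn's statement is true, so Quinn is a truth-teller.
With that fixed, Hollis's statement is true, so Hollis is a truth-teller.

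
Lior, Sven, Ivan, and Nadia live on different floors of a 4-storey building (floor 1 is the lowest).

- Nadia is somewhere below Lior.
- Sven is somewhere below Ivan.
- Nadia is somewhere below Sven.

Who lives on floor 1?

Nadia

With clue 1, Lior is ruled out for floor 1.
With clues 1–2, Ivan is ruled out for floor 1.
With clues 1–3, Sven is ruled out for floor 1.
So floor 1 is Nadia.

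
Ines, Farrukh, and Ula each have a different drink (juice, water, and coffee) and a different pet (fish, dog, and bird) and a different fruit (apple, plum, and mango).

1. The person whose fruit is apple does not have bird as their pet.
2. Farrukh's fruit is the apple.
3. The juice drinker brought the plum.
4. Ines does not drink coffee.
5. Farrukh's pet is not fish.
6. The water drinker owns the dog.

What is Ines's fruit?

With clues 1–2, apple is impossible for Ines's fruit.
With clues 1–6, mango is impossible for Ines's fruit.
That leaves plum.

plum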